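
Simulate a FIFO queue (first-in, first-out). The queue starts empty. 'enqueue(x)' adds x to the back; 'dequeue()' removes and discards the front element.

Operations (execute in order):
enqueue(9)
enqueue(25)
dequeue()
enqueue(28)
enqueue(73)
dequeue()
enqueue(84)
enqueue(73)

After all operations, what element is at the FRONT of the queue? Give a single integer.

enqueue(9): queue = [9]
enqueue(25): queue = [9, 25]
dequeue(): queue = [25]
enqueue(28): queue = [25, 28]
enqueue(73): queue = [25, 28, 73]
dequeue(): queue = [28, 73]
enqueue(84): queue = [28, 73, 84]
enqueue(73): queue = [28, 73, 84, 73]

Answer: 28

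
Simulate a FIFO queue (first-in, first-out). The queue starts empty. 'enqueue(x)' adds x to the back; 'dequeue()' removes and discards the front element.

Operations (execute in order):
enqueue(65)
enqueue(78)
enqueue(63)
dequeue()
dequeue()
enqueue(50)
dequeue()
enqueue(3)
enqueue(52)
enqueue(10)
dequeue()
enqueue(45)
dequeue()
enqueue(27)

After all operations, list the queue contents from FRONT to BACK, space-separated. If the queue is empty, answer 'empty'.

Answer: 52 10 45 27

Derivation:
enqueue(65): [65]
enqueue(78): [65, 78]
enqueue(63): [65, 78, 63]
dequeue(): [78, 63]
dequeue(): [63]
enqueue(50): [63, 50]
dequeue(): [50]
enqueue(3): [50, 3]
enqueue(52): [50, 3, 52]
enqueue(10): [50, 3, 52, 10]
dequeue(): [3, 52, 10]
enqueue(45): [3, 52, 10, 45]
dequeue(): [52, 10, 45]
enqueue(27): [52, 10, 45, 27]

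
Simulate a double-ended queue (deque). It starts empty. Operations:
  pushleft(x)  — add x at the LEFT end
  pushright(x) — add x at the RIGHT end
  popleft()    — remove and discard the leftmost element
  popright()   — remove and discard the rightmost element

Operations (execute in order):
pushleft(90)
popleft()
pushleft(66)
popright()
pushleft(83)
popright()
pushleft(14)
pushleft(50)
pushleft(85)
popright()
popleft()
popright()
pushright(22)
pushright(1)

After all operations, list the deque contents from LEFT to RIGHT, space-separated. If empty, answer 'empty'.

Answer: 22 1

Derivation:
pushleft(90): [90]
popleft(): []
pushleft(66): [66]
popright(): []
pushleft(83): [83]
popright(): []
pushleft(14): [14]
pushleft(50): [50, 14]
pushleft(85): [85, 50, 14]
popright(): [85, 50]
popleft(): [50]
popright(): []
pushright(22): [22]
pushright(1): [22, 1]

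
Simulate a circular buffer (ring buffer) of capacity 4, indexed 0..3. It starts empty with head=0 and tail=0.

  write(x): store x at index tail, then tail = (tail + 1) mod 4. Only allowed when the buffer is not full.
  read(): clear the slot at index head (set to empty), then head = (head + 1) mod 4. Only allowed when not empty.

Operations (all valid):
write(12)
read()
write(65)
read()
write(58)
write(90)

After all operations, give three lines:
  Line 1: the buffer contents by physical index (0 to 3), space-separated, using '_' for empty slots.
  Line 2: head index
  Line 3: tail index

write(12): buf=[12 _ _ _], head=0, tail=1, size=1
read(): buf=[_ _ _ _], head=1, tail=1, size=0
write(65): buf=[_ 65 _ _], head=1, tail=2, size=1
read(): buf=[_ _ _ _], head=2, tail=2, size=0
write(58): buf=[_ _ 58 _], head=2, tail=3, size=1
write(90): buf=[_ _ 58 90], head=2, tail=0, size=2

Answer: _ _ 58 90
2
0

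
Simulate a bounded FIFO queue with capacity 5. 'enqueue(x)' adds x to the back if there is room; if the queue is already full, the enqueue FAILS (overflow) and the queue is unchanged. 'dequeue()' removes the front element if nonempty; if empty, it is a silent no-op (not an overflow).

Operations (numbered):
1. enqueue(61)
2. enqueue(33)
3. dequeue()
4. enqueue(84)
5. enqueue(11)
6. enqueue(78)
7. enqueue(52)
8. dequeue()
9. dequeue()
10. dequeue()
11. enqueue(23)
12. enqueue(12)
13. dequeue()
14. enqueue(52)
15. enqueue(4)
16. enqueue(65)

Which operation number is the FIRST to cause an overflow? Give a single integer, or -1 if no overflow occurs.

Answer: 16

Derivation:
1. enqueue(61): size=1
2. enqueue(33): size=2
3. dequeue(): size=1
4. enqueue(84): size=2
5. enqueue(11): size=3
6. enqueue(78): size=4
7. enqueue(52): size=5
8. dequeue(): size=4
9. dequeue(): size=3
10. dequeue(): size=2
11. enqueue(23): size=3
12. enqueue(12): size=4
13. dequeue(): size=3
14. enqueue(52): size=4
15. enqueue(4): size=5
16. enqueue(65): size=5=cap → OVERFLOW (fail)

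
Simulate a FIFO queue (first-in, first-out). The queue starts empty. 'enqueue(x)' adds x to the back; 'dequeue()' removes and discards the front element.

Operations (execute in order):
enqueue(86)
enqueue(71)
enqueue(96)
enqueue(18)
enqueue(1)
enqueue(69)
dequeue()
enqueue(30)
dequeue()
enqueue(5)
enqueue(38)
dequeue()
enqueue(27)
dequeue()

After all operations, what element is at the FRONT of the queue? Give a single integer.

Answer: 1

Derivation:
enqueue(86): queue = [86]
enqueue(71): queue = [86, 71]
enqueue(96): queue = [86, 71, 96]
enqueue(18): queue = [86, 71, 96, 18]
enqueue(1): queue = [86, 71, 96, 18, 1]
enqueue(69): queue = [86, 71, 96, 18, 1, 69]
dequeue(): queue = [71, 96, 18, 1, 69]
enqueue(30): queue = [71, 96, 18, 1, 69, 30]
dequeue(): queue = [96, 18, 1, 69, 30]
enqueue(5): queue = [96, 18, 1, 69, 30, 5]
enqueue(38): queue = [96, 18, 1, 69, 30, 5, 38]
dequeue(): queue = [18, 1, 69, 30, 5, 38]
enqueue(27): queue = [18, 1, 69, 30, 5, 38, 27]
dequeue(): queue = [1, 69, 30, 5, 38, 27]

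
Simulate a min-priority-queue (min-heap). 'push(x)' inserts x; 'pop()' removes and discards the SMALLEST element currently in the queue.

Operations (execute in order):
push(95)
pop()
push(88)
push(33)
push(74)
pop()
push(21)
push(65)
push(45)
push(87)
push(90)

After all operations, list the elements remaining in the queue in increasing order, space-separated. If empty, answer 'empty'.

Answer: 21 45 65 74 87 88 90

Derivation:
push(95): heap contents = [95]
pop() → 95: heap contents = []
push(88): heap contents = [88]
push(33): heap contents = [33, 88]
push(74): heap contents = [33, 74, 88]
pop() → 33: heap contents = [74, 88]
push(21): heap contents = [21, 74, 88]
push(65): heap contents = [21, 65, 74, 88]
push(45): heap contents = [21, 45, 65, 74, 88]
push(87): heap contents = [21, 45, 65, 74, 87, 88]
push(90): heap contents = [21, 45, 65, 74, 87, 88, 90]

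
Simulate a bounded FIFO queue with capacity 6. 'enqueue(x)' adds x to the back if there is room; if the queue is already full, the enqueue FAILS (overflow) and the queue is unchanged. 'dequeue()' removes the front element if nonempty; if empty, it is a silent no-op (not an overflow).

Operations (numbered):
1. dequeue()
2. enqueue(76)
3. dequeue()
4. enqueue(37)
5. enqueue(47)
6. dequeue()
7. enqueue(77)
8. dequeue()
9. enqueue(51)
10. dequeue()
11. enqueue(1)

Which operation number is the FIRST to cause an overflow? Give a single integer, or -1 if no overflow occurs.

1. dequeue(): empty, no-op, size=0
2. enqueue(76): size=1
3. dequeue(): size=0
4. enqueue(37): size=1
5. enqueue(47): size=2
6. dequeue(): size=1
7. enqueue(77): size=2
8. dequeue(): size=1
9. enqueue(51): size=2
10. dequeue(): size=1
11. enqueue(1): size=2

Answer: -1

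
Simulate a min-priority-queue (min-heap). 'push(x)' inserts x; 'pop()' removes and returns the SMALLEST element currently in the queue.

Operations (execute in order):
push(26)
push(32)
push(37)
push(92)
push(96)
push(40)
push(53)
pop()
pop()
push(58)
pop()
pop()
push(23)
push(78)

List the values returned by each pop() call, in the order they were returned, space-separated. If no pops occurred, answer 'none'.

push(26): heap contents = [26]
push(32): heap contents = [26, 32]
push(37): heap contents = [26, 32, 37]
push(92): heap contents = [26, 32, 37, 92]
push(96): heap contents = [26, 32, 37, 92, 96]
push(40): heap contents = [26, 32, 37, 40, 92, 96]
push(53): heap contents = [26, 32, 37, 40, 53, 92, 96]
pop() → 26: heap contents = [32, 37, 40, 53, 92, 96]
pop() → 32: heap contents = [37, 40, 53, 92, 96]
push(58): heap contents = [37, 40, 53, 58, 92, 96]
pop() → 37: heap contents = [40, 53, 58, 92, 96]
pop() → 40: heap contents = [53, 58, 92, 96]
push(23): heap contents = [23, 53, 58, 92, 96]
push(78): heap contents = [23, 53, 58, 78, 92, 96]

Answer: 26 32 37 40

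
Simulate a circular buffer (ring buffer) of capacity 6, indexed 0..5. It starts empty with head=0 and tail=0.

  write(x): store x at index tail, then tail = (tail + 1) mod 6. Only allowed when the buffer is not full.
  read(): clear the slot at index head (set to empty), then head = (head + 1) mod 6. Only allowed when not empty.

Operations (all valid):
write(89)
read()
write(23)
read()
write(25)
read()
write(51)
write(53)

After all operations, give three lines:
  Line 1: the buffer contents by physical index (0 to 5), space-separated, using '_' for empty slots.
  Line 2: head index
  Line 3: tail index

Answer: _ _ _ 51 53 _
3
5

Derivation:
write(89): buf=[89 _ _ _ _ _], head=0, tail=1, size=1
read(): buf=[_ _ _ _ _ _], head=1, tail=1, size=0
write(23): buf=[_ 23 _ _ _ _], head=1, tail=2, size=1
read(): buf=[_ _ _ _ _ _], head=2, tail=2, size=0
write(25): buf=[_ _ 25 _ _ _], head=2, tail=3, size=1
read(): buf=[_ _ _ _ _ _], head=3, tail=3, size=0
write(51): buf=[_ _ _ 51 _ _], head=3, tail=4, size=1
write(53): buf=[_ _ _ 51 53 _], head=3, tail=5, size=2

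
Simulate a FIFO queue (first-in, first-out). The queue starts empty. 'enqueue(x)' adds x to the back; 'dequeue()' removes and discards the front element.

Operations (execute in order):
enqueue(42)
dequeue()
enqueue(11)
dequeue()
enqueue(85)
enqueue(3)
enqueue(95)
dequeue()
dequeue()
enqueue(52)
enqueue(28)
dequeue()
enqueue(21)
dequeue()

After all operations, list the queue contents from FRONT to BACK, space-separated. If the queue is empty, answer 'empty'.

enqueue(42): [42]
dequeue(): []
enqueue(11): [11]
dequeue(): []
enqueue(85): [85]
enqueue(3): [85, 3]
enqueue(95): [85, 3, 95]
dequeue(): [3, 95]
dequeue(): [95]
enqueue(52): [95, 52]
enqueue(28): [95, 52, 28]
dequeue(): [52, 28]
enqueue(21): [52, 28, 21]
dequeue(): [28, 21]

Answer: 28 21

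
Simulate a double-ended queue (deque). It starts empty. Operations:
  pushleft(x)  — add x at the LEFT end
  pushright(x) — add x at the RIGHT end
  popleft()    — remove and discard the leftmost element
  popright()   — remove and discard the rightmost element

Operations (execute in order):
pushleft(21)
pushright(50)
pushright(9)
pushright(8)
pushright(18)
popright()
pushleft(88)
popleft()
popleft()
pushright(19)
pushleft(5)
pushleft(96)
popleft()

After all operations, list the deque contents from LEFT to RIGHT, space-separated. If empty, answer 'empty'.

Answer: 5 50 9 8 19

Derivation:
pushleft(21): [21]
pushright(50): [21, 50]
pushright(9): [21, 50, 9]
pushright(8): [21, 50, 9, 8]
pushright(18): [21, 50, 9, 8, 18]
popright(): [21, 50, 9, 8]
pushleft(88): [88, 21, 50, 9, 8]
popleft(): [21, 50, 9, 8]
popleft(): [50, 9, 8]
pushright(19): [50, 9, 8, 19]
pushleft(5): [5, 50, 9, 8, 19]
pushleft(96): [96, 5, 50, 9, 8, 19]
popleft(): [5, 50, 9, 8, 19]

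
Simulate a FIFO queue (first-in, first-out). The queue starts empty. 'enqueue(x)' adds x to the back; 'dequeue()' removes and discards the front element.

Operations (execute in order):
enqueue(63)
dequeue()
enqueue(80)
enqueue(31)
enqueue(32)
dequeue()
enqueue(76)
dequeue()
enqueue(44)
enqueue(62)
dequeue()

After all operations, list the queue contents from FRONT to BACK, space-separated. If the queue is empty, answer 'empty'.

enqueue(63): [63]
dequeue(): []
enqueue(80): [80]
enqueue(31): [80, 31]
enqueue(32): [80, 31, 32]
dequeue(): [31, 32]
enqueue(76): [31, 32, 76]
dequeue(): [32, 76]
enqueue(44): [32, 76, 44]
enqueue(62): [32, 76, 44, 62]
dequeue(): [76, 44, 62]

Answer: 76 44 62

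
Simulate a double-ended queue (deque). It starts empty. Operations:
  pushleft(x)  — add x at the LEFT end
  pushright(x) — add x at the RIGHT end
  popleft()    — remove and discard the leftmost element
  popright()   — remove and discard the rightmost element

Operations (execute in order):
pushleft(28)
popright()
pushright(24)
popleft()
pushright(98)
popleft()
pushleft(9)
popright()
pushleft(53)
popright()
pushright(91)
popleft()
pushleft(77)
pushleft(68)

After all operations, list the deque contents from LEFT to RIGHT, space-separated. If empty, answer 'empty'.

Answer: 68 77

Derivation:
pushleft(28): [28]
popright(): []
pushright(24): [24]
popleft(): []
pushright(98): [98]
popleft(): []
pushleft(9): [9]
popright(): []
pushleft(53): [53]
popright(): []
pushright(91): [91]
popleft(): []
pushleft(77): [77]
pushleft(68): [68, 77]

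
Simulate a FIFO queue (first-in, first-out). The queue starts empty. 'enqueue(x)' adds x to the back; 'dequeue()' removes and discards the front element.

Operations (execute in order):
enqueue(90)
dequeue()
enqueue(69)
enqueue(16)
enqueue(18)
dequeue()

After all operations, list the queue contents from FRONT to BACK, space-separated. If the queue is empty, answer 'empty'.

enqueue(90): [90]
dequeue(): []
enqueue(69): [69]
enqueue(16): [69, 16]
enqueue(18): [69, 16, 18]
dequeue(): [16, 18]

Answer: 16 18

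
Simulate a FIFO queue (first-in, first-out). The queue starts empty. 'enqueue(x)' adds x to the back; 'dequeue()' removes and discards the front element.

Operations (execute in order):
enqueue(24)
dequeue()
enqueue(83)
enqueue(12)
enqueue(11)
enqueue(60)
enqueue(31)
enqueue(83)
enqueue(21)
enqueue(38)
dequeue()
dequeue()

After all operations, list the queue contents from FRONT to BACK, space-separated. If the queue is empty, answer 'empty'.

Answer: 11 60 31 83 21 38

Derivation:
enqueue(24): [24]
dequeue(): []
enqueue(83): [83]
enqueue(12): [83, 12]
enqueue(11): [83, 12, 11]
enqueue(60): [83, 12, 11, 60]
enqueue(31): [83, 12, 11, 60, 31]
enqueue(83): [83, 12, 11, 60, 31, 83]
enqueue(21): [83, 12, 11, 60, 31, 83, 21]
enqueue(38): [83, 12, 11, 60, 31, 83, 21, 38]
dequeue(): [12, 11, 60, 31, 83, 21, 38]
dequeue(): [11, 60, 31, 83, 21, 38]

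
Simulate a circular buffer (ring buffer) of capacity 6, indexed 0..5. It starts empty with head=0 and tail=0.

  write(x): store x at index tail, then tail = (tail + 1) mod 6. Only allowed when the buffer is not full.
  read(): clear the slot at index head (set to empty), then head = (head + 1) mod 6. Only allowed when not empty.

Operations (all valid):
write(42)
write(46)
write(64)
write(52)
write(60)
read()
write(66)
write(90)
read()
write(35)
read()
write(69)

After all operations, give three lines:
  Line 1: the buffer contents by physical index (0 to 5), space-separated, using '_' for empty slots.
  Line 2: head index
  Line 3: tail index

Answer: 90 35 69 52 60 66
3
3

Derivation:
write(42): buf=[42 _ _ _ _ _], head=0, tail=1, size=1
write(46): buf=[42 46 _ _ _ _], head=0, tail=2, size=2
write(64): buf=[42 46 64 _ _ _], head=0, tail=3, size=3
write(52): buf=[42 46 64 52 _ _], head=0, tail=4, size=4
write(60): buf=[42 46 64 52 60 _], head=0, tail=5, size=5
read(): buf=[_ 46 64 52 60 _], head=1, tail=5, size=4
write(66): buf=[_ 46 64 52 60 66], head=1, tail=0, size=5
write(90): buf=[90 46 64 52 60 66], head=1, tail=1, size=6
read(): buf=[90 _ 64 52 60 66], head=2, tail=1, size=5
write(35): buf=[90 35 64 52 60 66], head=2, tail=2, size=6
read(): buf=[90 35 _ 52 60 66], head=3, tail=2, size=5
write(69): buf=[90 35 69 52 60 66], head=3, tail=3, size=6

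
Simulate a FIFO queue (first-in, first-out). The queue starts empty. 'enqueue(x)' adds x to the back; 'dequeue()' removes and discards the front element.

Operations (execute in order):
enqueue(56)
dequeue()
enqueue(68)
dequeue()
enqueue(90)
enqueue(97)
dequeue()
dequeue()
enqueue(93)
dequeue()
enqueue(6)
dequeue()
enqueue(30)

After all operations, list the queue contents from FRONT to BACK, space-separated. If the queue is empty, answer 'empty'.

Answer: 30

Derivation:
enqueue(56): [56]
dequeue(): []
enqueue(68): [68]
dequeue(): []
enqueue(90): [90]
enqueue(97): [90, 97]
dequeue(): [97]
dequeue(): []
enqueue(93): [93]
dequeue(): []
enqueue(6): [6]
dequeue(): []
enqueue(30): [30]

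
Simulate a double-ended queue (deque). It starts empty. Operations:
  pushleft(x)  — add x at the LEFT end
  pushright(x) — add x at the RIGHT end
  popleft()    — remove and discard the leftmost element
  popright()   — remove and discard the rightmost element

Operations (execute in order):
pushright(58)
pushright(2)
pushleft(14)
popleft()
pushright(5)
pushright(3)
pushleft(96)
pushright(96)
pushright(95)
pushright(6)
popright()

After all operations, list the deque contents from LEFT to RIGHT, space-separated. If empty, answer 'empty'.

Answer: 96 58 2 5 3 96 95

Derivation:
pushright(58): [58]
pushright(2): [58, 2]
pushleft(14): [14, 58, 2]
popleft(): [58, 2]
pushright(5): [58, 2, 5]
pushright(3): [58, 2, 5, 3]
pushleft(96): [96, 58, 2, 5, 3]
pushright(96): [96, 58, 2, 5, 3, 96]
pushright(95): [96, 58, 2, 5, 3, 96, 95]
pushright(6): [96, 58, 2, 5, 3, 96, 95, 6]
popright(): [96, 58, 2, 5, 3, 96, 95]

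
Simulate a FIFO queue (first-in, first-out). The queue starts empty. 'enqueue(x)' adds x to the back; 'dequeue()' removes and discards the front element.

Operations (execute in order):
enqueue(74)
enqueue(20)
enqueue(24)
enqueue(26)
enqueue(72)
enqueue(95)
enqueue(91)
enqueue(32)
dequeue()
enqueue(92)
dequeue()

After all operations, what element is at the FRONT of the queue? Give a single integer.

enqueue(74): queue = [74]
enqueue(20): queue = [74, 20]
enqueue(24): queue = [74, 20, 24]
enqueue(26): queue = [74, 20, 24, 26]
enqueue(72): queue = [74, 20, 24, 26, 72]
enqueue(95): queue = [74, 20, 24, 26, 72, 95]
enqueue(91): queue = [74, 20, 24, 26, 72, 95, 91]
enqueue(32): queue = [74, 20, 24, 26, 72, 95, 91, 32]
dequeue(): queue = [20, 24, 26, 72, 95, 91, 32]
enqueue(92): queue = [20, 24, 26, 72, 95, 91, 32, 92]
dequeue(): queue = [24, 26, 72, 95, 91, 32, 92]

Answer: 24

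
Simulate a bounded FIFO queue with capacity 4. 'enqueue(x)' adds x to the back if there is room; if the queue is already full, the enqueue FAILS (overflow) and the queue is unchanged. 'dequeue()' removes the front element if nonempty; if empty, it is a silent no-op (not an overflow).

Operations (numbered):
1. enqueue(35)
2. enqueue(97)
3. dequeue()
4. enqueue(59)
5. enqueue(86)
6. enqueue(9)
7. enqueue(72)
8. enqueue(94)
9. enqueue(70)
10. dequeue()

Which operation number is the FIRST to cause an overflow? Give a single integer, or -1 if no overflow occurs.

1. enqueue(35): size=1
2. enqueue(97): size=2
3. dequeue(): size=1
4. enqueue(59): size=2
5. enqueue(86): size=3
6. enqueue(9): size=4
7. enqueue(72): size=4=cap → OVERFLOW (fail)
8. enqueue(94): size=4=cap → OVERFLOW (fail)
9. enqueue(70): size=4=cap → OVERFLOW (fail)
10. dequeue(): size=3

Answer: 7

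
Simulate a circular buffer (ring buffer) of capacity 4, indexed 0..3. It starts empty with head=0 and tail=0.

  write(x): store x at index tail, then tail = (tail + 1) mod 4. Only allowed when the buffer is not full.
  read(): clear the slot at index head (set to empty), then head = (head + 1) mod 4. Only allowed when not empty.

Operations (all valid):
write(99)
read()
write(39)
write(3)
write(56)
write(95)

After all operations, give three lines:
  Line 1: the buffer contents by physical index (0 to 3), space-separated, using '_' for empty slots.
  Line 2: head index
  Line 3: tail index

write(99): buf=[99 _ _ _], head=0, tail=1, size=1
read(): buf=[_ _ _ _], head=1, tail=1, size=0
write(39): buf=[_ 39 _ _], head=1, tail=2, size=1
write(3): buf=[_ 39 3 _], head=1, tail=3, size=2
write(56): buf=[_ 39 3 56], head=1, tail=0, size=3
write(95): buf=[95 39 3 56], head=1, tail=1, size=4

Answer: 95 39 3 56
1
1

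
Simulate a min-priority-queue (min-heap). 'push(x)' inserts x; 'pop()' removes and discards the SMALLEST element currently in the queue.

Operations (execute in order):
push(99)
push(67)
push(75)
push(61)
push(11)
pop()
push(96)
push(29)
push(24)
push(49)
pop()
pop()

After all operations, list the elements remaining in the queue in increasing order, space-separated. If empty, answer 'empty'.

Answer: 49 61 67 75 96 99

Derivation:
push(99): heap contents = [99]
push(67): heap contents = [67, 99]
push(75): heap contents = [67, 75, 99]
push(61): heap contents = [61, 67, 75, 99]
push(11): heap contents = [11, 61, 67, 75, 99]
pop() → 11: heap contents = [61, 67, 75, 99]
push(96): heap contents = [61, 67, 75, 96, 99]
push(29): heap contents = [29, 61, 67, 75, 96, 99]
push(24): heap contents = [24, 29, 61, 67, 75, 96, 99]
push(49): heap contents = [24, 29, 49, 61, 67, 75, 96, 99]
pop() → 24: heap contents = [29, 49, 61, 67, 75, 96, 99]
pop() → 29: heap contents = [49, 61, 67, 75, 96, 99]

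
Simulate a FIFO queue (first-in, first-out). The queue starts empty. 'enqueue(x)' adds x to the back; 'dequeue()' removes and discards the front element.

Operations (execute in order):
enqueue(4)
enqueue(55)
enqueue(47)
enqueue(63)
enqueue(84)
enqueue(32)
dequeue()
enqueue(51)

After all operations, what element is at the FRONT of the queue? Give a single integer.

Answer: 55

Derivation:
enqueue(4): queue = [4]
enqueue(55): queue = [4, 55]
enqueue(47): queue = [4, 55, 47]
enqueue(63): queue = [4, 55, 47, 63]
enqueue(84): queue = [4, 55, 47, 63, 84]
enqueue(32): queue = [4, 55, 47, 63, 84, 32]
dequeue(): queue = [55, 47, 63, 84, 32]
enqueue(51): queue = [55, 47, 63, 84, 32, 51]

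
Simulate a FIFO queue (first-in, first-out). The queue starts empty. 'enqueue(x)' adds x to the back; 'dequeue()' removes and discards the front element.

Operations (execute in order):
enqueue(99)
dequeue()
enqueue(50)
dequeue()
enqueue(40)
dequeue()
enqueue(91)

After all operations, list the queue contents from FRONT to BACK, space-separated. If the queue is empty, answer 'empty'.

Answer: 91

Derivation:
enqueue(99): [99]
dequeue(): []
enqueue(50): [50]
dequeue(): []
enqueue(40): [40]
dequeue(): []
enqueue(91): [91]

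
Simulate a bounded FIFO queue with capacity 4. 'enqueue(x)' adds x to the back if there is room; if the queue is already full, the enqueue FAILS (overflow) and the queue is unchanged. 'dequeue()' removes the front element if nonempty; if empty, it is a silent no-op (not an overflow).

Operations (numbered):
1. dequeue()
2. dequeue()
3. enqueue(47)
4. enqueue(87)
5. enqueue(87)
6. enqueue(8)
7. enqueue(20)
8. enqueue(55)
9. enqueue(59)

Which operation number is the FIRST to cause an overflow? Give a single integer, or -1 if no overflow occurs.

1. dequeue(): empty, no-op, size=0
2. dequeue(): empty, no-op, size=0
3. enqueue(47): size=1
4. enqueue(87): size=2
5. enqueue(87): size=3
6. enqueue(8): size=4
7. enqueue(20): size=4=cap → OVERFLOW (fail)
8. enqueue(55): size=4=cap → OVERFLOW (fail)
9. enqueue(59): size=4=cap → OVERFLOW (fail)

Answer: 7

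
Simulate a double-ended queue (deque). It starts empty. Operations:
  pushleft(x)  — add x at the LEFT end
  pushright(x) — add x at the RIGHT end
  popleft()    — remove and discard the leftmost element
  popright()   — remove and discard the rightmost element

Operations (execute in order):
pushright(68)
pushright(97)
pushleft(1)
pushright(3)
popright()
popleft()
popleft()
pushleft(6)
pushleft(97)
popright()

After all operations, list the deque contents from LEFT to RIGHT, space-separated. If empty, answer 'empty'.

Answer: 97 6

Derivation:
pushright(68): [68]
pushright(97): [68, 97]
pushleft(1): [1, 68, 97]
pushright(3): [1, 68, 97, 3]
popright(): [1, 68, 97]
popleft(): [68, 97]
popleft(): [97]
pushleft(6): [6, 97]
pushleft(97): [97, 6, 97]
popright(): [97, 6]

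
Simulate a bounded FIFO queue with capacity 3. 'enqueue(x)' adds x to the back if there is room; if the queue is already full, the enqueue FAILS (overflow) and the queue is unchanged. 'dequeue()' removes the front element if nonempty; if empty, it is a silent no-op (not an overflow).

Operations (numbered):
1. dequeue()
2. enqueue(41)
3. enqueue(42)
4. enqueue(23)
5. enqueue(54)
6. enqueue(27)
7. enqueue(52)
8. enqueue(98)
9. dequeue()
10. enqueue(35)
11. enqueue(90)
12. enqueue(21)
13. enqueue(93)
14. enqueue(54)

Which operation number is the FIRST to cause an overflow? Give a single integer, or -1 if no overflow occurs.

Answer: 5

Derivation:
1. dequeue(): empty, no-op, size=0
2. enqueue(41): size=1
3. enqueue(42): size=2
4. enqueue(23): size=3
5. enqueue(54): size=3=cap → OVERFLOW (fail)
6. enqueue(27): size=3=cap → OVERFLOW (fail)
7. enqueue(52): size=3=cap → OVERFLOW (fail)
8. enqueue(98): size=3=cap → OVERFLOW (fail)
9. dequeue(): size=2
10. enqueue(35): size=3
11. enqueue(90): size=3=cap → OVERFLOW (fail)
12. enqueue(21): size=3=cap → OVERFLOW (fail)
13. enqueue(93): size=3=cap → OVERFLOW (fail)
14. enqueue(54): size=3=cap → OVERFLOW (fail)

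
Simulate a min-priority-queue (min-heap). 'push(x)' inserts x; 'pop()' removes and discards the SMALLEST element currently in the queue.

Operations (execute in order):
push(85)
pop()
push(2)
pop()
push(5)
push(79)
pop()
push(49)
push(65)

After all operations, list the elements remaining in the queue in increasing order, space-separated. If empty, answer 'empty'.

push(85): heap contents = [85]
pop() → 85: heap contents = []
push(2): heap contents = [2]
pop() → 2: heap contents = []
push(5): heap contents = [5]
push(79): heap contents = [5, 79]
pop() → 5: heap contents = [79]
push(49): heap contents = [49, 79]
push(65): heap contents = [49, 65, 79]

Answer: 49 65 79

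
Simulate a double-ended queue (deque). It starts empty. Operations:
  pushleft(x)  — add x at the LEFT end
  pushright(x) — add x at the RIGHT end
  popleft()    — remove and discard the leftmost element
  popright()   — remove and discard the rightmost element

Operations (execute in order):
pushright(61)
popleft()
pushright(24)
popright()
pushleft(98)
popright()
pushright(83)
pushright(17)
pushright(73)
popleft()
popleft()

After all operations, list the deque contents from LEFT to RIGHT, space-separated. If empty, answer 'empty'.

Answer: 73

Derivation:
pushright(61): [61]
popleft(): []
pushright(24): [24]
popright(): []
pushleft(98): [98]
popright(): []
pushright(83): [83]
pushright(17): [83, 17]
pushright(73): [83, 17, 73]
popleft(): [17, 73]
popleft(): [73]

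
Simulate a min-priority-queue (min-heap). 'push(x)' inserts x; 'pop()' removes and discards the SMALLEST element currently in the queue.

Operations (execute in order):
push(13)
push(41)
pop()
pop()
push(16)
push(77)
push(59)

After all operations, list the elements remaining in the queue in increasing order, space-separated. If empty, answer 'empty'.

push(13): heap contents = [13]
push(41): heap contents = [13, 41]
pop() → 13: heap contents = [41]
pop() → 41: heap contents = []
push(16): heap contents = [16]
push(77): heap contents = [16, 77]
push(59): heap contents = [16, 59, 77]

Answer: 16 59 77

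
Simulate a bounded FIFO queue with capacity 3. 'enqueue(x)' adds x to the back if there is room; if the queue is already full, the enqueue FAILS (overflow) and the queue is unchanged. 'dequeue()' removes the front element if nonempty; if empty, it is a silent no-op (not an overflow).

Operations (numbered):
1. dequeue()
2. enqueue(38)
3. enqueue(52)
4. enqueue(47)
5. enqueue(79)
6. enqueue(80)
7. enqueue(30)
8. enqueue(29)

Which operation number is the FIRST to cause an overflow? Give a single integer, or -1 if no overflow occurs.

1. dequeue(): empty, no-op, size=0
2. enqueue(38): size=1
3. enqueue(52): size=2
4. enqueue(47): size=3
5. enqueue(79): size=3=cap → OVERFLOW (fail)
6. enqueue(80): size=3=cap → OVERFLOW (fail)
7. enqueue(30): size=3=cap → OVERFLOW (fail)
8. enqueue(29): size=3=cap → OVERFLOW (fail)

Answer: 5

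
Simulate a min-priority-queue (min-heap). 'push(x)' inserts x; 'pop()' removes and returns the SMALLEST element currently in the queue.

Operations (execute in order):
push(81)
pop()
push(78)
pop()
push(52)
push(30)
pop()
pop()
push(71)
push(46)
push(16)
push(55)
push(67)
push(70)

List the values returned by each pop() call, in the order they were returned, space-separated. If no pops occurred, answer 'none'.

push(81): heap contents = [81]
pop() → 81: heap contents = []
push(78): heap contents = [78]
pop() → 78: heap contents = []
push(52): heap contents = [52]
push(30): heap contents = [30, 52]
pop() → 30: heap contents = [52]
pop() → 52: heap contents = []
push(71): heap contents = [71]
push(46): heap contents = [46, 71]
push(16): heap contents = [16, 46, 71]
push(55): heap contents = [16, 46, 55, 71]
push(67): heap contents = [16, 46, 55, 67, 71]
push(70): heap contents = [16, 46, 55, 67, 70, 71]

Answer: 81 78 30 52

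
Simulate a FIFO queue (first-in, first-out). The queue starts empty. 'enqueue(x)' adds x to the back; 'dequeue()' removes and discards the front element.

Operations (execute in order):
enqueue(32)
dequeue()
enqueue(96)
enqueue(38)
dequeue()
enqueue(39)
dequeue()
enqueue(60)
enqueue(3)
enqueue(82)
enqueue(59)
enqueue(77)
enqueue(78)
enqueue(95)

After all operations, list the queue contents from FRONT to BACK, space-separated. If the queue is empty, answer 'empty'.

enqueue(32): [32]
dequeue(): []
enqueue(96): [96]
enqueue(38): [96, 38]
dequeue(): [38]
enqueue(39): [38, 39]
dequeue(): [39]
enqueue(60): [39, 60]
enqueue(3): [39, 60, 3]
enqueue(82): [39, 60, 3, 82]
enqueue(59): [39, 60, 3, 82, 59]
enqueue(77): [39, 60, 3, 82, 59, 77]
enqueue(78): [39, 60, 3, 82, 59, 77, 78]
enqueue(95): [39, 60, 3, 82, 59, 77, 78, 95]

Answer: 39 60 3 82 59 77 78 95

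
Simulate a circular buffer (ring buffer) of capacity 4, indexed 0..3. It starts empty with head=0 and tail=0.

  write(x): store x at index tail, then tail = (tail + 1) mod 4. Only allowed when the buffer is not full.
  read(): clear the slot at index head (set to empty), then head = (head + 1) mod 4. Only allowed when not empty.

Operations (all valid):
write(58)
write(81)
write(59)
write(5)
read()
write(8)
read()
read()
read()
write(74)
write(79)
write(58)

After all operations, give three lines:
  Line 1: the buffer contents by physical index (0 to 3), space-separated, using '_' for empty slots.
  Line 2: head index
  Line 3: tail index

write(58): buf=[58 _ _ _], head=0, tail=1, size=1
write(81): buf=[58 81 _ _], head=0, tail=2, size=2
write(59): buf=[58 81 59 _], head=0, tail=3, size=3
write(5): buf=[58 81 59 5], head=0, tail=0, size=4
read(): buf=[_ 81 59 5], head=1, tail=0, size=3
write(8): buf=[8 81 59 5], head=1, tail=1, size=4
read(): buf=[8 _ 59 5], head=2, tail=1, size=3
read(): buf=[8 _ _ 5], head=3, tail=1, size=2
read(): buf=[8 _ _ _], head=0, tail=1, size=1
write(74): buf=[8 74 _ _], head=0, tail=2, size=2
write(79): buf=[8 74 79 _], head=0, tail=3, size=3
write(58): buf=[8 74 79 58], head=0, tail=0, size=4

Answer: 8 74 79 58
0
0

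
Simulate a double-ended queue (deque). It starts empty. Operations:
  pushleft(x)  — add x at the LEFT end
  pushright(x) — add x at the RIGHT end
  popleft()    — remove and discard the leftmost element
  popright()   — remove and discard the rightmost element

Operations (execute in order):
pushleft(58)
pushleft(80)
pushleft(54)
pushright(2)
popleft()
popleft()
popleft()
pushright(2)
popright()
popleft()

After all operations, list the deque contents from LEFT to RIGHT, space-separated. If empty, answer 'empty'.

Answer: empty

Derivation:
pushleft(58): [58]
pushleft(80): [80, 58]
pushleft(54): [54, 80, 58]
pushright(2): [54, 80, 58, 2]
popleft(): [80, 58, 2]
popleft(): [58, 2]
popleft(): [2]
pushright(2): [2, 2]
popright(): [2]
popleft(): []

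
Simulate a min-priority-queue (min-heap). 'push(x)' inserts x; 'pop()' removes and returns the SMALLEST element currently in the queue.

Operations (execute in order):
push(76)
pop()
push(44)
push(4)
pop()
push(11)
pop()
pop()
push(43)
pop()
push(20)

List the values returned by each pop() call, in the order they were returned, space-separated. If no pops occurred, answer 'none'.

Answer: 76 4 11 44 43

Derivation:
push(76): heap contents = [76]
pop() → 76: heap contents = []
push(44): heap contents = [44]
push(4): heap contents = [4, 44]
pop() → 4: heap contents = [44]
push(11): heap contents = [11, 44]
pop() → 11: heap contents = [44]
pop() → 44: heap contents = []
push(43): heap contents = [43]
pop() → 43: heap contents = []
push(20): heap contents = [20]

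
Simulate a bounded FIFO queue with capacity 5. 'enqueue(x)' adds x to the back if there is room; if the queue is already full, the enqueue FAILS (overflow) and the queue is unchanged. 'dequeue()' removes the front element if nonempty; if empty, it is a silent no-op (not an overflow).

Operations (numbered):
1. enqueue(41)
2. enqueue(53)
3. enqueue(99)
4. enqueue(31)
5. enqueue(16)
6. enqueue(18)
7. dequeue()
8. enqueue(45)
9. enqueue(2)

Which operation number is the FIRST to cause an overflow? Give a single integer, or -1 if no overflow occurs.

1. enqueue(41): size=1
2. enqueue(53): size=2
3. enqueue(99): size=3
4. enqueue(31): size=4
5. enqueue(16): size=5
6. enqueue(18): size=5=cap → OVERFLOW (fail)
7. dequeue(): size=4
8. enqueue(45): size=5
9. enqueue(2): size=5=cap → OVERFLOW (fail)

Answer: 6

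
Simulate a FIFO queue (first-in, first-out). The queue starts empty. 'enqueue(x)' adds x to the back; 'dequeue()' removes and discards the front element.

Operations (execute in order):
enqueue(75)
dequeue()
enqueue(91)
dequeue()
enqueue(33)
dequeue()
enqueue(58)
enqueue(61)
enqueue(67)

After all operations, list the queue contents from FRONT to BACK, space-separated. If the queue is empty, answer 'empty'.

Answer: 58 61 67

Derivation:
enqueue(75): [75]
dequeue(): []
enqueue(91): [91]
dequeue(): []
enqueue(33): [33]
dequeue(): []
enqueue(58): [58]
enqueue(61): [58, 61]
enqueue(67): [58, 61, 67]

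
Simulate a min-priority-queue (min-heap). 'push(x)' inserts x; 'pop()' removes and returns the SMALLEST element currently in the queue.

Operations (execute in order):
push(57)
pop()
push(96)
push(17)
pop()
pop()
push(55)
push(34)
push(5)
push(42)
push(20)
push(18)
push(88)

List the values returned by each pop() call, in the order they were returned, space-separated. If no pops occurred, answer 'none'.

push(57): heap contents = [57]
pop() → 57: heap contents = []
push(96): heap contents = [96]
push(17): heap contents = [17, 96]
pop() → 17: heap contents = [96]
pop() → 96: heap contents = []
push(55): heap contents = [55]
push(34): heap contents = [34, 55]
push(5): heap contents = [5, 34, 55]
push(42): heap contents = [5, 34, 42, 55]
push(20): heap contents = [5, 20, 34, 42, 55]
push(18): heap contents = [5, 18, 20, 34, 42, 55]
push(88): heap contents = [5, 18, 20, 34, 42, 55, 88]

Answer: 57 17 96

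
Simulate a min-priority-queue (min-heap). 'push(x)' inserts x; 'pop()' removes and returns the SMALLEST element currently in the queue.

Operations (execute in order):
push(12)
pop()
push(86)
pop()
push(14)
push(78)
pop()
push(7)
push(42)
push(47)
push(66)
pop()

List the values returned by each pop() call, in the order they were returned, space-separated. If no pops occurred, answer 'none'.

push(12): heap contents = [12]
pop() → 12: heap contents = []
push(86): heap contents = [86]
pop() → 86: heap contents = []
push(14): heap contents = [14]
push(78): heap contents = [14, 78]
pop() → 14: heap contents = [78]
push(7): heap contents = [7, 78]
push(42): heap contents = [7, 42, 78]
push(47): heap contents = [7, 42, 47, 78]
push(66): heap contents = [7, 42, 47, 66, 78]
pop() → 7: heap contents = [42, 47, 66, 78]

Answer: 12 86 14 7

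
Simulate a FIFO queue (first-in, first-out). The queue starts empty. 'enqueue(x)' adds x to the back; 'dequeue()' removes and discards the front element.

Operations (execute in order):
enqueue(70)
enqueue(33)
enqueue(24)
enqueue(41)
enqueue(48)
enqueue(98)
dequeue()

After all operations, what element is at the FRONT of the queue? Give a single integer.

enqueue(70): queue = [70]
enqueue(33): queue = [70, 33]
enqueue(24): queue = [70, 33, 24]
enqueue(41): queue = [70, 33, 24, 41]
enqueue(48): queue = [70, 33, 24, 41, 48]
enqueue(98): queue = [70, 33, 24, 41, 48, 98]
dequeue(): queue = [33, 24, 41, 48, 98]

Answer: 33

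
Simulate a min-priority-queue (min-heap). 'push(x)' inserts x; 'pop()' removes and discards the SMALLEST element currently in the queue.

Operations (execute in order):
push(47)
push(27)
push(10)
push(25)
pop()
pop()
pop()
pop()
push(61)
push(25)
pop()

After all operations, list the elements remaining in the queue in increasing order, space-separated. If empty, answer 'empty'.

Answer: 61

Derivation:
push(47): heap contents = [47]
push(27): heap contents = [27, 47]
push(10): heap contents = [10, 27, 47]
push(25): heap contents = [10, 25, 27, 47]
pop() → 10: heap contents = [25, 27, 47]
pop() → 25: heap contents = [27, 47]
pop() → 27: heap contents = [47]
pop() → 47: heap contents = []
push(61): heap contents = [61]
push(25): heap contents = [25, 61]
pop() → 25: heap contents = [61]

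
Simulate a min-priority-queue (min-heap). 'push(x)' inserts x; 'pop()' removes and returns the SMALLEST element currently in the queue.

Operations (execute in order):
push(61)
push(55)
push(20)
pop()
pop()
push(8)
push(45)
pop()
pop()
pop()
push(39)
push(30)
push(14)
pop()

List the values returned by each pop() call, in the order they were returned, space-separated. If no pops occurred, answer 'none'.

Answer: 20 55 8 45 61 14

Derivation:
push(61): heap contents = [61]
push(55): heap contents = [55, 61]
push(20): heap contents = [20, 55, 61]
pop() → 20: heap contents = [55, 61]
pop() → 55: heap contents = [61]
push(8): heap contents = [8, 61]
push(45): heap contents = [8, 45, 61]
pop() → 8: heap contents = [45, 61]
pop() → 45: heap contents = [61]
pop() → 61: heap contents = []
push(39): heap contents = [39]
push(30): heap contents = [30, 39]
push(14): heap contents = [14, 30, 39]
pop() → 14: heap contents = [30, 39]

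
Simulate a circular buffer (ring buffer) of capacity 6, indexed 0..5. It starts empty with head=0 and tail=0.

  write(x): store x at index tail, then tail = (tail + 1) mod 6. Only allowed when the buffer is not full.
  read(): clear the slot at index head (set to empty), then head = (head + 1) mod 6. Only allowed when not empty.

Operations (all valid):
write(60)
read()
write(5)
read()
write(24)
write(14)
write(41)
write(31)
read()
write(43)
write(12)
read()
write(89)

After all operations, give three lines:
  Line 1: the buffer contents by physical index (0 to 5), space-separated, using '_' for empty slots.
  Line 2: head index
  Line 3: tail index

write(60): buf=[60 _ _ _ _ _], head=0, tail=1, size=1
read(): buf=[_ _ _ _ _ _], head=1, tail=1, size=0
write(5): buf=[_ 5 _ _ _ _], head=1, tail=2, size=1
read(): buf=[_ _ _ _ _ _], head=2, tail=2, size=0
write(24): buf=[_ _ 24 _ _ _], head=2, tail=3, size=1
write(14): buf=[_ _ 24 14 _ _], head=2, tail=4, size=2
write(41): buf=[_ _ 24 14 41 _], head=2, tail=5, size=3
write(31): buf=[_ _ 24 14 41 31], head=2, tail=0, size=4
read(): buf=[_ _ _ 14 41 31], head=3, tail=0, size=3
write(43): buf=[43 _ _ 14 41 31], head=3, tail=1, size=4
write(12): buf=[43 12 _ 14 41 31], head=3, tail=2, size=5
read(): buf=[43 12 _ _ 41 31], head=4, tail=2, size=4
write(89): buf=[43 12 89 _ 41 31], head=4, tail=3, size=5

Answer: 43 12 89 _ 41 31
4
3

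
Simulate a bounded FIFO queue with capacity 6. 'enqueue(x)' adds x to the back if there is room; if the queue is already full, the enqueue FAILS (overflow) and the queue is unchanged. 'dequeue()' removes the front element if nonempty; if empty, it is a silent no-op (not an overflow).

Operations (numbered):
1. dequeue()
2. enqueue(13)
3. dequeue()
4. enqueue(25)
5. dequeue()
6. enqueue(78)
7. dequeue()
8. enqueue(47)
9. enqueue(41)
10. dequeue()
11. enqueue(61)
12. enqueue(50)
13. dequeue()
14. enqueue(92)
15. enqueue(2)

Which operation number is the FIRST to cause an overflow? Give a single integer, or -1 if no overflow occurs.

1. dequeue(): empty, no-op, size=0
2. enqueue(13): size=1
3. dequeue(): size=0
4. enqueue(25): size=1
5. dequeue(): size=0
6. enqueue(78): size=1
7. dequeue(): size=0
8. enqueue(47): size=1
9. enqueue(41): size=2
10. dequeue(): size=1
11. enqueue(61): size=2
12. enqueue(50): size=3
13. dequeue(): size=2
14. enqueue(92): size=3
15. enqueue(2): size=4

Answer: -1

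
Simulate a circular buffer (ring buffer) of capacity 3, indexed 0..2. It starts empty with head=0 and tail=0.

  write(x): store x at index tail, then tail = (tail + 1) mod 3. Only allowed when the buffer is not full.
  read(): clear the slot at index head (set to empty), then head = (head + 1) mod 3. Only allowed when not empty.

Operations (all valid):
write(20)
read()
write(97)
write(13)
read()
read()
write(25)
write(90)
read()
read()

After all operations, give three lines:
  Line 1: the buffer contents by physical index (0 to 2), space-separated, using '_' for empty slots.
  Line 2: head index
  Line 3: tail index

write(20): buf=[20 _ _], head=0, tail=1, size=1
read(): buf=[_ _ _], head=1, tail=1, size=0
write(97): buf=[_ 97 _], head=1, tail=2, size=1
write(13): buf=[_ 97 13], head=1, tail=0, size=2
read(): buf=[_ _ 13], head=2, tail=0, size=1
read(): buf=[_ _ _], head=0, tail=0, size=0
write(25): buf=[25 _ _], head=0, tail=1, size=1
write(90): buf=[25 90 _], head=0, tail=2, size=2
read(): buf=[_ 90 _], head=1, tail=2, size=1
read(): buf=[_ _ _], head=2, tail=2, size=0

Answer: _ _ _
2
2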